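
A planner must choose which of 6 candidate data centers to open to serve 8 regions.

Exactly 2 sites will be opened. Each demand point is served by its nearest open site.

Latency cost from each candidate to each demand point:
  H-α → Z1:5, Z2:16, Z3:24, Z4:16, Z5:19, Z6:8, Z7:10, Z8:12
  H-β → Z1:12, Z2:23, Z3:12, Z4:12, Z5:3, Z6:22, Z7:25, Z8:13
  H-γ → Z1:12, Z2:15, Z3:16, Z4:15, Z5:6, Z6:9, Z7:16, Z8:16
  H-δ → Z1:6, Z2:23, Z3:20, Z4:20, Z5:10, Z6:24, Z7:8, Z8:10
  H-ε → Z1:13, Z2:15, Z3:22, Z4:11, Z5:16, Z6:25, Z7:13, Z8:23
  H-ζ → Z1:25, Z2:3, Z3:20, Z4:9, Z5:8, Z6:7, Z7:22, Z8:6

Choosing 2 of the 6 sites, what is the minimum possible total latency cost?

67

Open {H-δ, H-ζ}.
  Z1→H-δ 6, Z2→H-ζ 3, Z3→H-δ 20, Z4→H-ζ 9, Z5→H-ζ 8, Z6→H-ζ 7, Z7→H-δ 8, Z8→H-ζ 6  ⇒ total 67.
Compare {H-α, H-ζ}: total 68.
Compare {H-β, H-ζ}: total 74.
No size-2 selection does better; minimum is 67.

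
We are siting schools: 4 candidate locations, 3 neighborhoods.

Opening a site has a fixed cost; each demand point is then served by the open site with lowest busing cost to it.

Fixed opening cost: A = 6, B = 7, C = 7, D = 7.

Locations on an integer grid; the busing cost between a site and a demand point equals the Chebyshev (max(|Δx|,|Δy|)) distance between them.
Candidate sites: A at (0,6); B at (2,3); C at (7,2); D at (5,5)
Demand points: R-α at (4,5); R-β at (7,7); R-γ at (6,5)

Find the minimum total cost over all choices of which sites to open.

Open {D}: assign each demand point to its cheapest open site.
  R-α→D 1, R-β→D 2, R-γ→D 1
  busing cost 4, fixed 7 → total 11.
Compare {A, D}: busing cost 4 + fixed 13 = 17.
Compare {B}: busing cost 11 + fixed 7 = 18.
Compare {C}: busing cost 11 + fixed 7 = 18.
All other subsets cost ≥ 17. Minimum total cost: 11.

11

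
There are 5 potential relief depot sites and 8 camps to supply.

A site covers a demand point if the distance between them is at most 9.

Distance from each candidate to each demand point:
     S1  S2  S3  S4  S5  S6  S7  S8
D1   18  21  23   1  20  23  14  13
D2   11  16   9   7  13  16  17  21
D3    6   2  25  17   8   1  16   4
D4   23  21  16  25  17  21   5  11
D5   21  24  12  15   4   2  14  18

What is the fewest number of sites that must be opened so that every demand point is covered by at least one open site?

3

Coverage sets (demand points within 9 of each site):
  D1: {S4}
  D2: {S3, S4}
  D3: {S1, S2, S5, S6, S8}
  D4: {S7}
  D5: {S5, S6}
No 2 sites suffice: every size-2 union leaves at least one demand point uncovered.
But {D2, D3, D4} covers everything, so the minimum is 3.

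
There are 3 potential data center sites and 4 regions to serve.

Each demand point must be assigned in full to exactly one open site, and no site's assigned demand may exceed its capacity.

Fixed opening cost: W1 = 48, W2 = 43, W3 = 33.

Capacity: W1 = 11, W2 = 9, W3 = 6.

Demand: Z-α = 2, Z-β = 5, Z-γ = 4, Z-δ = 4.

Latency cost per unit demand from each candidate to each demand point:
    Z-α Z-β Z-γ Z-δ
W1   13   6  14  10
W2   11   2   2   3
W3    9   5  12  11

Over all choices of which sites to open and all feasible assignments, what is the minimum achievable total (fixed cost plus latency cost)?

Open {W2, W3}; cheapest assignment that respects the capacities:
  W2 (cap 9, load 9): Z-β, Z-γ — cost 5×2 + 4×2 = 18
  W3 (cap 6, load 6): Z-α, Z-δ — cost 2×9 + 4×11 = 62
  Shipping 80, fixed 76 → total 156.
  Any other capacity-feasible assignment to {W2, W3} ships for at least 80.
Compare {W1, W2}: its best feasible assignment gives total 167.
Compare {W1, W2, W3}: its best feasible assignment gives total 192.
Every other set of open sites that can feasibly serve all demand totals ≥ 167 even under its best assignment. Minimum: 156.

156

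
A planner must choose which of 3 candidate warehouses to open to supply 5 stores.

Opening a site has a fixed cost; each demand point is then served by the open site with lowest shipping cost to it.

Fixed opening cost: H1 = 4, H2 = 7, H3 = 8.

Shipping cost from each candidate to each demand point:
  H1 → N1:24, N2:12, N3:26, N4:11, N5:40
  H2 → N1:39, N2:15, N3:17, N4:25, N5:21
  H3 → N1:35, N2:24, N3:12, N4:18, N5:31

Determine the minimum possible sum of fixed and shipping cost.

Open {H1, H2}: assign each demand point to its cheapest open site.
  N1→H1 24, N2→H1 12, N3→H2 17, N4→H1 11, N5→H2 21
  shipping cost 85, fixed 11 → total 96.
Compare {H1, H2, H3}: shipping cost 80 + fixed 19 = 99.
Compare {H1, H3}: shipping cost 90 + fixed 12 = 102.
Compare {H2, H3}: shipping cost 101 + fixed 15 = 116.
All other subsets cost ≥ 99. Minimum total cost: 96.

96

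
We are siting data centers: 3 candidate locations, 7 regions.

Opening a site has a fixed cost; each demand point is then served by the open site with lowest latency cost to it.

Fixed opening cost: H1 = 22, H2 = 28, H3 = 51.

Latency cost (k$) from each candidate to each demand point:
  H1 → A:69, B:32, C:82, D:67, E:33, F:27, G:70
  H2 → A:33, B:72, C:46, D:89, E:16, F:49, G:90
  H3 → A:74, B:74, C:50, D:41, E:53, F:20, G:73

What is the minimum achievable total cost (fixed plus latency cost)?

341

Open {H1, H2}: assign each demand point to its cheapest open site.
  A→H2 33, B→H1 32, C→H2 46, D→H1 67, E→H2 16, F→H1 27, G→H1 70
  latency cost 291, fixed 50 → total 341.
Compare {H1, H2, H3}: latency cost 258 + fixed 101 = 359.
Compare {H2, H3}: latency cost 301 + fixed 79 = 380.
Compare {H1, H3}: latency cost 315 + fixed 73 = 388.
All other subsets cost ≥ 359. Minimum total cost: 341.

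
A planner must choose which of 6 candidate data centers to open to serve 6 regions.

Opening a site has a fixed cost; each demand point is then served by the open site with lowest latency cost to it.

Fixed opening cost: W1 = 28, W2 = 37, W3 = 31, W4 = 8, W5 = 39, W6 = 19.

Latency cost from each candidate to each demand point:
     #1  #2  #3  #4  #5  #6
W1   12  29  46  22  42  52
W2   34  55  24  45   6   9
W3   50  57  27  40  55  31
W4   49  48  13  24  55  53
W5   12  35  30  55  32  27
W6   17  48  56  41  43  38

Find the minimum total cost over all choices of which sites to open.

164

Open {W1, W2, W4}: assign each demand point to its cheapest open site.
  #1→W1 12, #2→W1 29, #3→W4 13, #4→W1 22, #5→W2 6, #6→W2 9
  latency cost 91, fixed 73 → total 164.
Compare {W1, W2}: latency cost 102 + fixed 65 = 167.
Compare {W2, W4}: latency cost 134 + fixed 45 = 179.
Compare {W2, W4, W6}: latency cost 117 + fixed 64 = 181.
All other subsets cost ≥ 167. Minimum total cost: 164.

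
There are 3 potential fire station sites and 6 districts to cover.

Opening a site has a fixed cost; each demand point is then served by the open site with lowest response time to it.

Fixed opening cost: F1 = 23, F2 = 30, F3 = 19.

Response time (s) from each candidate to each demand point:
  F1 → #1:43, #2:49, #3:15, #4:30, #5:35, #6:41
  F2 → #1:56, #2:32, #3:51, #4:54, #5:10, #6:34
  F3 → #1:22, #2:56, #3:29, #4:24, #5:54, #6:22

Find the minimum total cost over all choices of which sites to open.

Open {F2, F3}: assign each demand point to its cheapest open site.
  #1→F3 22, #2→F2 32, #3→F3 29, #4→F3 24, #5→F2 10, #6→F3 22
  response time 139, fixed 49 → total 188.
Compare {F1, F2, F3}: response time 125 + fixed 72 = 197.
Compare {F1, F3}: response time 167 + fixed 42 = 209.
Compare {F1, F2}: response time 164 + fixed 53 = 217.
All other subsets cost ≥ 197. Minimum total cost: 188.

188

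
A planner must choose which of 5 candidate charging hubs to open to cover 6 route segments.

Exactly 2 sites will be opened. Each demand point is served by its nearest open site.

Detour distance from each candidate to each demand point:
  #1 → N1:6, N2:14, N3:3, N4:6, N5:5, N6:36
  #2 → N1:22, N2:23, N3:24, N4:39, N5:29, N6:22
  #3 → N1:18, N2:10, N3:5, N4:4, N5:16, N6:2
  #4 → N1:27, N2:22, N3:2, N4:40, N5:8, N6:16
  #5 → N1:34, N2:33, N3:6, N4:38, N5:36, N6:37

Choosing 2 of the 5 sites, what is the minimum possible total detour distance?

Open {#1, #3}.
  N1→#1 6, N2→#3 10, N3→#1 3, N4→#3 4, N5→#1 5, N6→#3 2  ⇒ total 30.
Compare {#3, #4}: total 44.
Compare {#1, #4}: total 49.
No size-2 selection does better; minimum is 30.

30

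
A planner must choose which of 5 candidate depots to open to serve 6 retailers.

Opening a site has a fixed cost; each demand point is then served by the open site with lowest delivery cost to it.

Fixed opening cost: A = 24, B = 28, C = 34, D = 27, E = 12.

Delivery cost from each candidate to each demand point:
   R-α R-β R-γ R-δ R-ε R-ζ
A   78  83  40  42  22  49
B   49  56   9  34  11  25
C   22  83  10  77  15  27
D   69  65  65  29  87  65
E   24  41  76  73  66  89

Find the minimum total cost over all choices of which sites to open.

184

Open {B, E}: assign each demand point to its cheapest open site.
  R-α→E 24, R-β→E 41, R-γ→B 9, R-δ→B 34, R-ε→B 11, R-ζ→B 25
  delivery cost 144, fixed 40 → total 184.
Compare {B, D, E}: delivery cost 139 + fixed 67 = 206.
Compare {A, B, E}: delivery cost 144 + fixed 64 = 208.
Compare {B}: delivery cost 184 + fixed 28 = 212.
All other subsets cost ≥ 206. Minimum total cost: 184.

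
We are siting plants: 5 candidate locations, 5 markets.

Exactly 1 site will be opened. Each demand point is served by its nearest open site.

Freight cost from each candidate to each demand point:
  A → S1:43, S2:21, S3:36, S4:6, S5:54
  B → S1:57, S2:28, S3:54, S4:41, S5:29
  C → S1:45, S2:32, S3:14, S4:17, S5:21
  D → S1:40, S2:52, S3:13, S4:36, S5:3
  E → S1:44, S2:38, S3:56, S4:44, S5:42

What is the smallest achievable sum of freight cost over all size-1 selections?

Open {C}.
  S1→C 45, S2→C 32, S3→C 14, S4→C 17, S5→C 21  ⇒ total 129.
Compare {D}: total 144.
Compare {A}: total 160.
No size-1 selection does better; minimum is 129.

129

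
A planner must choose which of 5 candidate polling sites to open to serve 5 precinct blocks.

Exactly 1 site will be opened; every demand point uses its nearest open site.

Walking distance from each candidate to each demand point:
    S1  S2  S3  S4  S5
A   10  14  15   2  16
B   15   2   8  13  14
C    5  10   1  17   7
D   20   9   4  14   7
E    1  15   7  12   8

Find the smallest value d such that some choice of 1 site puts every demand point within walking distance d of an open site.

15

Open {B}.
  Farthest demand point is S1 at walking distance 15 (to B); all others are ≤ 15.
With {E} the worst case is 15.
With {A} the worst case is 16.
No size-1 selection achieves below 15.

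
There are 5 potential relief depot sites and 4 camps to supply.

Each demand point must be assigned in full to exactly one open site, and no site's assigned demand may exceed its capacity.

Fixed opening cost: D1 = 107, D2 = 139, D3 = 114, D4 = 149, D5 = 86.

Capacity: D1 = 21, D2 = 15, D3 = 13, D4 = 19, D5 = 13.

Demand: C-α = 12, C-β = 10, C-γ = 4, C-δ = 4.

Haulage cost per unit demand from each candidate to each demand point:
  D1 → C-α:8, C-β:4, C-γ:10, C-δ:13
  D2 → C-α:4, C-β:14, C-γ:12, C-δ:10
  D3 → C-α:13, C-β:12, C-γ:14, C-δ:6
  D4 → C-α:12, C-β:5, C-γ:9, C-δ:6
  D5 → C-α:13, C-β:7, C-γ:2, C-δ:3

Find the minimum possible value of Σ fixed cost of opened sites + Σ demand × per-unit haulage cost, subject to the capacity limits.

426

Open {D1, D2}; cheapest assignment that respects the capacities:
  D1 (cap 21, load 18): C-β, C-γ, C-δ — cost 10×4 + 4×10 + 4×13 = 132
  D2 (cap 15, load 12): C-α — cost 12×4 = 48
  Shipping 180, fixed 246 → total 426.
  Any other capacity-feasible assignment to {D1, D2} ships for at least 180.
Compare {D1, D2, D5}: its best feasible assignment gives total 440.
Compare {D2, D4}: its best feasible assignment gives total 446.
Every other set of open sites that can feasibly serve all demand totals ≥ 440 even under its best assignment. Minimum: 426.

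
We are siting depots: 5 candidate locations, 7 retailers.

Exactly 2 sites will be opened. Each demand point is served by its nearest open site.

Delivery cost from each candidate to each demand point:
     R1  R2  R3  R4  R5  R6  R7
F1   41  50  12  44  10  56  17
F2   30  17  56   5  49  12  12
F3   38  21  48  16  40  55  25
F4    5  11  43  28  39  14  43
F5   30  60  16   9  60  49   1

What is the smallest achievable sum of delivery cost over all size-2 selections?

Open {F4, F5}.
  R1→F4 5, R2→F4 11, R3→F5 16, R4→F5 9, R5→F4 39, R6→F4 14, R7→F5 1  ⇒ total 95.
Compare {F1, F4}: total 97.
Compare {F1, F2}: total 98.
No size-2 selection does better; minimum is 95.

95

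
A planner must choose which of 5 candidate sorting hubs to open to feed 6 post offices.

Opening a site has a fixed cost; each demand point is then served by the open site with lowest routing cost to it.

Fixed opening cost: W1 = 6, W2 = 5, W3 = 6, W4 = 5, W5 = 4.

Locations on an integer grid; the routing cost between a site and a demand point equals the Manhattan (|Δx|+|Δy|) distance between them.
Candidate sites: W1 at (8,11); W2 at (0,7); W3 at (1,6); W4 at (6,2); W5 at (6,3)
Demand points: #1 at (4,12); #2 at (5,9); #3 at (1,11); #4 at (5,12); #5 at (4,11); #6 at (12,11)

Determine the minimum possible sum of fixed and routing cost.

Open {W1}: assign each demand point to its cheapest open site.
  #1→W1 5, #2→W1 5, #3→W1 7, #4→W1 4, #5→W1 4, #6→W1 4
  routing cost 29, fixed 6 → total 35.
Compare {W1, W2}: routing cost 27 + fixed 11 = 38.
Compare {W1, W3}: routing cost 27 + fixed 12 = 39.
Compare {W1, W5}: routing cost 29 + fixed 10 = 39.
All other subsets cost ≥ 38. Minimum total cost: 35.

35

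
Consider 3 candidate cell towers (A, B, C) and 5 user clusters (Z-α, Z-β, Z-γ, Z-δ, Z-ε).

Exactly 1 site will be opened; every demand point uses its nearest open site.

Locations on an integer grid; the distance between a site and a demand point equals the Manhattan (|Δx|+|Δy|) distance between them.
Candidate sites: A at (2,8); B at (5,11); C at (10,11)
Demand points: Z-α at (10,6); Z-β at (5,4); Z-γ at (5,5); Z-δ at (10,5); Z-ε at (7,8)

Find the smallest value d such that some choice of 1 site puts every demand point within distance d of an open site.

Open {A}.
  Farthest demand point is Z-δ at distance 11 (to A); all others are ≤ 11.
With {B} the worst case is 11.
With {C} the worst case is 12.
No size-1 selection achieves below 11.

11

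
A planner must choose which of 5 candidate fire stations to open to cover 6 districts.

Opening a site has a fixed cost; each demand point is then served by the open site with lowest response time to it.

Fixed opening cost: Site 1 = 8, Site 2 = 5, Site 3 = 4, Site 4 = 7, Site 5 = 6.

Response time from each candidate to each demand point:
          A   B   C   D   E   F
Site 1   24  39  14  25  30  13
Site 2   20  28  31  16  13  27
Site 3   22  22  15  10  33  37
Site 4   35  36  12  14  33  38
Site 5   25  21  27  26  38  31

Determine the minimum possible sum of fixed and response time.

109

Open {Site 1, Site 2, Site 3}: assign each demand point to its cheapest open site.
  A→Site 2 20, B→Site 3 22, C→Site 1 14, D→Site 3 10, E→Site 2 13, F→Site 1 13
  response time 92, fixed 17 → total 109.
Compare {Site 1, Site 2, Site 3, Site 4}: response time 90 + fixed 24 = 114.
Compare {Site 1, Site 2, Site 3, Site 5}: response time 91 + fixed 23 = 114.
Compare {Site 2, Site 3}: response time 107 + fixed 9 = 116.
All other subsets cost ≥ 114. Minimum total cost: 109.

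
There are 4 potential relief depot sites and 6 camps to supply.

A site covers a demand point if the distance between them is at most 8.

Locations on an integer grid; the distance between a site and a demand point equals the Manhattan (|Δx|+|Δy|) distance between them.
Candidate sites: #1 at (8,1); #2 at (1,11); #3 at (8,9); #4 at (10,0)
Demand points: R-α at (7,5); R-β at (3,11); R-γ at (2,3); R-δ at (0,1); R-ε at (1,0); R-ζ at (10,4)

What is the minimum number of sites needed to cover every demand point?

2

Coverage sets (demand points within 8 of each site):
  #1: {R-α, R-γ, R-δ, R-ε, R-ζ}
  #2: {R-β}
  #3: {R-α, R-β, R-ζ}
  #4: {R-α, R-ζ}
No single site covers all 6 demand points.
But {#1, #2} covers everything, so the minimum is 2.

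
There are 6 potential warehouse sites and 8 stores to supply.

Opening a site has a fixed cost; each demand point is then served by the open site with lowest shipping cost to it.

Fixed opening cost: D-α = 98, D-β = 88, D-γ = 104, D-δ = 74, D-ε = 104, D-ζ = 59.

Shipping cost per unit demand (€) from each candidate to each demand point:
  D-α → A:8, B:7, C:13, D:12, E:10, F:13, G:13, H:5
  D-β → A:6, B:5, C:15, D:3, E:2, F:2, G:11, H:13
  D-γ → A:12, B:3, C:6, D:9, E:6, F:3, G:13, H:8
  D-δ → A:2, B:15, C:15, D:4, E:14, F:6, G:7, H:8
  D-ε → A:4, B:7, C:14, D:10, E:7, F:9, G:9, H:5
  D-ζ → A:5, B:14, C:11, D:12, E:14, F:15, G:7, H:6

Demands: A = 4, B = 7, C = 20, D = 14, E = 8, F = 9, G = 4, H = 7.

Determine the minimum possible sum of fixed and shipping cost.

Open {D-β, D-γ}: assign each demand point to its cheapest open site.
  A→D-β 4×6=24, B→D-γ 7×3=21, C→D-γ 20×6=120, D→D-β 14×3=42, E→D-β 8×2=16, F→D-β 9×2=18, G→D-β 4×11=44, H→D-γ 7×8=56
  shipping cost 341, fixed 192 → total 533.
Compare {D-γ, D-δ}: shipping cost 364 + fixed 178 = 542.
Compare {D-β, D-γ, D-ζ}: shipping cost 307 + fixed 251 = 558.
Compare {D-β, D-ζ}: shipping cost 421 + fixed 147 = 568.
All other subsets cost ≥ 542. Minimum total cost: 533.

533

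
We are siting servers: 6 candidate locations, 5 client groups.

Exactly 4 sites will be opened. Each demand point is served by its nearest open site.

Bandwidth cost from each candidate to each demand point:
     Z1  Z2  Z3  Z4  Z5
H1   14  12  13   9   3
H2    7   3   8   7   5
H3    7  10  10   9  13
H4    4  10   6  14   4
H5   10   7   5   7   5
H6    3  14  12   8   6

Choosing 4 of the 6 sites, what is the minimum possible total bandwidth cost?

21

Open {H1, H2, H5, H6}.
  Z1→H6 3, Z2→H2 3, Z3→H5 5, Z4→H2 7, Z5→H1 3  ⇒ total 21.
Compare {H1, H2, H4, H5}: total 22.
Compare {H1, H2, H4, H6}: total 22.
No size-4 selection does better; minimum is 21.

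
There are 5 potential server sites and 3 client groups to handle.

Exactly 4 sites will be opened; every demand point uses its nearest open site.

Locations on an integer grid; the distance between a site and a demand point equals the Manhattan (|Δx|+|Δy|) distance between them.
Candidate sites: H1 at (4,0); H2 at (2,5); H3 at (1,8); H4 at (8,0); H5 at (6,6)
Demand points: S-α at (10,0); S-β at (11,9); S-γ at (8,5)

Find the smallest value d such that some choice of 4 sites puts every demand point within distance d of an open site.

8

Open {H1, H2, H3, H5}.
  Farthest demand point is S-β at distance 8 (to H5); all others are ≤ 8.
With {H1, H2, H4, H5} the worst case is 8.
With {H1, H3, H4, H5} the worst case is 8.
No size-4 selection achieves below 8.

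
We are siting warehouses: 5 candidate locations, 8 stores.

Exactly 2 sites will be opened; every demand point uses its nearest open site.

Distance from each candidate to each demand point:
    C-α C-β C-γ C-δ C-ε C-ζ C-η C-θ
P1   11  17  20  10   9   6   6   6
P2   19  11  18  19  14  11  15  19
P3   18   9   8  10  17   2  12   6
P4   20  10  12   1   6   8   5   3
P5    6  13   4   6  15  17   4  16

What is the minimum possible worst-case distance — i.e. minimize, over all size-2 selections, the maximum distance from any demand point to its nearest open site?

10

Open {P4, P5}.
  Farthest demand point is C-β at distance 10 (to P4); all others are ≤ 10.
With {P1, P3} the worst case is 11.
With {P1, P4} the worst case is 12.
No size-2 selection achieves below 10.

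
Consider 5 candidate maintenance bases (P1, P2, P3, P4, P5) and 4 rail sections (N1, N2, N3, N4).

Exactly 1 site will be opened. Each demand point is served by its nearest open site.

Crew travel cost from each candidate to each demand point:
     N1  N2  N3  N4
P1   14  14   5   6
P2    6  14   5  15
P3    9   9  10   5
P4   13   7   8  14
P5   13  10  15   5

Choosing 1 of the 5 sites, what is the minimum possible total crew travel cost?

Open {P3}.
  N1→P3 9, N2→P3 9, N3→P3 10, N4→P3 5  ⇒ total 33.
Compare {P1}: total 39.
Compare {P2}: total 40.
No size-1 selection does better; minimum is 33.

33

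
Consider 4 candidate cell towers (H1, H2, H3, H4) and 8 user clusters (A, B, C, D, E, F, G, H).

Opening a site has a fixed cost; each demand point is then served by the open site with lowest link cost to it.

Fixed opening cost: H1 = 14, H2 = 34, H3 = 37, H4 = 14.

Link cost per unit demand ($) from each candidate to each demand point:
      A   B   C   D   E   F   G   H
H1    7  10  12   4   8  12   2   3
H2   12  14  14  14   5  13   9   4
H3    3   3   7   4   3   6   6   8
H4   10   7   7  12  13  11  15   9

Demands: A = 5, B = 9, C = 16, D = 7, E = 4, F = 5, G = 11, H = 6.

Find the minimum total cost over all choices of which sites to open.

315

Open {H1, H3}: assign each demand point to its cheapest open site.
  A→H3 5×3=15, B→H3 9×3=27, C→H3 16×7=112, D→H1 7×4=28, E→H3 4×3=12, F→H3 5×6=30, G→H1 11×2=22, H→H1 6×3=18
  link cost 264, fixed 51 → total 315.
Compare {H1, H3, H4}: link cost 264 + fixed 65 = 329.
Compare {H1, H2, H3}: link cost 264 + fixed 85 = 349.
Compare {H1, H2, H3, H4}: link cost 264 + fixed 99 = 363.
All other subsets cost ≥ 329. Minimum total cost: 315.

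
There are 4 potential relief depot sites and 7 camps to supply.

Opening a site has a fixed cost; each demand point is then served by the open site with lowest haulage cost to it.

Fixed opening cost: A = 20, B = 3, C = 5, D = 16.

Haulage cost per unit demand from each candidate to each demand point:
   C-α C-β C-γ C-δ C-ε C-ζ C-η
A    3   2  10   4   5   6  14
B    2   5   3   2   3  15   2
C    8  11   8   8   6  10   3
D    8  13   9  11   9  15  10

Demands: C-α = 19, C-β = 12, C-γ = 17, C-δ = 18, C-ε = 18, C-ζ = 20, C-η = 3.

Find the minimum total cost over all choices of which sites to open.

352

Open {A, B}: assign each demand point to its cheapest open site.
  C-α→B 19×2=38, C-β→A 12×2=24, C-γ→B 17×3=51, C-δ→B 18×2=36, C-ε→B 18×3=54, C-ζ→A 20×6=120, C-η→B 3×2=6
  haulage cost 329, fixed 23 → total 352.
Compare {A, B, C}: haulage cost 329 + fixed 28 = 357.
Compare {A, B, D}: haulage cost 329 + fixed 39 = 368.
Compare {A, B, C, D}: haulage cost 329 + fixed 44 = 373.
All other subsets cost ≥ 357. Minimum total cost: 352.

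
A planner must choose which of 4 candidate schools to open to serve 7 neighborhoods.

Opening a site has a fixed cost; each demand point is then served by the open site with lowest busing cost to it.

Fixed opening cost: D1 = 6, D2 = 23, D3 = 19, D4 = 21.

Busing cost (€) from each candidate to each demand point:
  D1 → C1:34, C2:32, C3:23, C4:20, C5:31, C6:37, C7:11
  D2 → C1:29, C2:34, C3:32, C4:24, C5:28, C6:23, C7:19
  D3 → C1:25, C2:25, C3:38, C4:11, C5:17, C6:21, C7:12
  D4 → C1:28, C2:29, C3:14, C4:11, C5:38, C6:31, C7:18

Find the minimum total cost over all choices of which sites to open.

Open {D1, D3}: assign each demand point to its cheapest open site.
  C1→D3 25, C2→D3 25, C3→D1 23, C4→D3 11, C5→D3 17, C6→D3 21, C7→D1 11
  busing cost 133, fixed 25 → total 158.
Compare {D3, D4}: busing cost 125 + fixed 40 = 165.
Compare {D3}: busing cost 149 + fixed 19 = 168.
Compare {D1, D3, D4}: busing cost 124 + fixed 46 = 170.
All other subsets cost ≥ 165. Minimum total cost: 158.

158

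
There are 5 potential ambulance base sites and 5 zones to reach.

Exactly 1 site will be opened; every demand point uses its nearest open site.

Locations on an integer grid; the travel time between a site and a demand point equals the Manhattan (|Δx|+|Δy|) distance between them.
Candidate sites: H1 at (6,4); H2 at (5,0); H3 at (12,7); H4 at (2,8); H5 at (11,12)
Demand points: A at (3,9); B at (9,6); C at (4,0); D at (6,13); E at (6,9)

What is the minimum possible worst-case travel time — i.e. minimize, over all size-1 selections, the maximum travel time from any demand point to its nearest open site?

9

Open {H1}.
  Farthest demand point is D at travel time 9 (to H1); all others are ≤ 9.
With {H4} the worst case is 10.
With {H2} the worst case is 14.
No size-1 selection achieves below 9.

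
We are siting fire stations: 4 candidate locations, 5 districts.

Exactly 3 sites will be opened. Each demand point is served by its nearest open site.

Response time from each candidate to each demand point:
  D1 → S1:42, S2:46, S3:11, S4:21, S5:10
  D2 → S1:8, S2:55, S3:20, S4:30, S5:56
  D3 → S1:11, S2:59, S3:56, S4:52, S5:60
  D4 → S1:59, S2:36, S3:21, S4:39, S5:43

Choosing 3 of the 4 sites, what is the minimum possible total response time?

Open {D1, D2, D4}.
  S1→D2 8, S2→D4 36, S3→D1 11, S4→D1 21, S5→D1 10  ⇒ total 86.
Compare {D1, D3, D4}: total 89.
Compare {D1, D2, D3}: total 96.
No size-3 selection does better; minimum is 86.

86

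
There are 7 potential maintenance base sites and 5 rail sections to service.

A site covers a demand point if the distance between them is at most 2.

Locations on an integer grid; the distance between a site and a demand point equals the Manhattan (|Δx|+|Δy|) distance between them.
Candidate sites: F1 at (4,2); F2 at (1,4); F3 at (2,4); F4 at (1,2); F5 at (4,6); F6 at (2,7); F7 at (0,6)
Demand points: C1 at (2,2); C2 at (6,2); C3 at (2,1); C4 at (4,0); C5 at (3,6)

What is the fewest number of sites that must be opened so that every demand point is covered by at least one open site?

3

Coverage sets (demand points within 2 of each site):
  F1: {C1, C2, C4}
  F2: {}
  F3: {C1}
  F4: {C1, C3}
  F5: {C5}
  F6: {C5}
  F7: {}
No 2 sites suffice: every size-2 union leaves at least one demand point uncovered.
But {F1, F4, F5} covers everything, so the minimum is 3.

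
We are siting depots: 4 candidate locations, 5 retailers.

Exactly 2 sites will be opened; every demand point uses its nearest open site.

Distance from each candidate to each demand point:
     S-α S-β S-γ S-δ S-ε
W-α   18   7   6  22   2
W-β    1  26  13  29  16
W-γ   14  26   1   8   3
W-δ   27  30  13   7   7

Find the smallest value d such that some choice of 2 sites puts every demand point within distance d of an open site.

Open {W-α, W-γ}.
  Farthest demand point is S-α at distance 14 (to W-γ); all others are ≤ 14.
With {W-α, W-δ} the worst case is 18.
With {W-α, W-β} the worst case is 22.
No size-2 selection achieves below 14.

14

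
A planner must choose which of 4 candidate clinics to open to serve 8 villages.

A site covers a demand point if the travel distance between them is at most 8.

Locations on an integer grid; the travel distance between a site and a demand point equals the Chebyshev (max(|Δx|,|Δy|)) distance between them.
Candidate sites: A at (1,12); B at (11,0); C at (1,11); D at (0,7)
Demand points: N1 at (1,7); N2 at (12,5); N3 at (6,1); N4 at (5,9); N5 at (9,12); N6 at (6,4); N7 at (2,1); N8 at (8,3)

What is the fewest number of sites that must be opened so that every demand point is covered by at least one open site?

3

Coverage sets (demand points within 8 of each site):
  A: {N1, N4, N5, N6}
  B: {N2, N3, N6, N8}
  C: {N1, N4, N5, N6, N8}
  D: {N1, N3, N4, N6, N7, N8}
No 2 sites suffice: every size-2 union leaves at least one demand point uncovered.
But {A, B, D} covers everything, so the minimum is 3.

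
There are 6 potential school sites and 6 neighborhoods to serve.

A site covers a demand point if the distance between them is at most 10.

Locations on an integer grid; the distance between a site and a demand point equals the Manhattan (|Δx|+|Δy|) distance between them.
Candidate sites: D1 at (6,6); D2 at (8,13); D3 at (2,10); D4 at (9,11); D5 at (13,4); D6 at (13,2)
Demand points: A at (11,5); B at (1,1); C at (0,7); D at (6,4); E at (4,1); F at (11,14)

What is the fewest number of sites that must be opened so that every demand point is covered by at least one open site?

Coverage sets (demand points within 10 of each site):
  D1: {A, B, C, D, E}
  D2: {F}
  D3: {B, C, D}
  D4: {A, D, F}
  D5: {A, D}
  D6: {A, D, E}
No single site covers all 6 demand points.
But {D1, D2} covers everything, so the minimum is 2.

2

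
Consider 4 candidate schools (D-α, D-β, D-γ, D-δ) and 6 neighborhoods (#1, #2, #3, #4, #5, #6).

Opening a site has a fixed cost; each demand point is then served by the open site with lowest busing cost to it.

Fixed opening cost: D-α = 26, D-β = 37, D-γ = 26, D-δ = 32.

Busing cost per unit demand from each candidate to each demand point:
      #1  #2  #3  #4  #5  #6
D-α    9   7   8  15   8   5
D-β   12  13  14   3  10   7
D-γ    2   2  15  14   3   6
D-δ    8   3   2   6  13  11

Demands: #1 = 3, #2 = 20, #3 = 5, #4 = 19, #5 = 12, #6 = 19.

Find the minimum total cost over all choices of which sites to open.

Open {D-β, D-γ, D-δ}: assign each demand point to its cheapest open site.
  #1→D-γ 3×2=6, #2→D-γ 20×2=40, #3→D-δ 5×2=10, #4→D-β 19×3=57, #5→D-γ 12×3=36, #6→D-γ 19×6=114
  busing cost 263, fixed 95 → total 358.
Compare {D-α, D-β, D-γ}: busing cost 274 + fixed 89 = 363.
Compare {D-α, D-β, D-γ, D-δ}: busing cost 244 + fixed 121 = 365.
Compare {D-γ, D-δ}: busing cost 320 + fixed 58 = 378.
All other subsets cost ≥ 363. Minimum total cost: 358.

358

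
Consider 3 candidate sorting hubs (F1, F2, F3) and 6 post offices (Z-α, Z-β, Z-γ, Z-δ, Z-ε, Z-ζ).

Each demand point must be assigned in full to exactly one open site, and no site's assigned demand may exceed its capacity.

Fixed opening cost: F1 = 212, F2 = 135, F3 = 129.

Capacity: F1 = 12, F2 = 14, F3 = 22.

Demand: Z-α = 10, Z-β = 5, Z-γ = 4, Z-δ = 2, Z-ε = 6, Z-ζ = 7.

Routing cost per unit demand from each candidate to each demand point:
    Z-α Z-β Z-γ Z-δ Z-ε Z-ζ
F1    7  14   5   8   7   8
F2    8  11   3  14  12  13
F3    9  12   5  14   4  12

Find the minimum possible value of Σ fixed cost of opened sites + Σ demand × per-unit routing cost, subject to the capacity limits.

Open {F2, F3}; cheapest assignment that respects the capacities:
  F2 (cap 14, load 14): Z-α, Z-γ — cost 10×8 + 4×3 = 92
  F3 (cap 22, load 20): Z-β, Z-δ, Z-ε, Z-ζ — cost 5×12 + 2×14 + 6×4 + 7×12 = 196
  Shipping 288, fixed 264 → total 552.
  Any other capacity-feasible assignment to {F2, F3} ships for at least 288.
Compare {F1, F3}: its best feasible assignment gives total 615.
Compare {F1, F2, F3}: its best feasible assignment gives total 724.
Every other set of open sites that can feasibly serve all demand totals ≥ 615 even under its best assignment. Minimum: 552.

552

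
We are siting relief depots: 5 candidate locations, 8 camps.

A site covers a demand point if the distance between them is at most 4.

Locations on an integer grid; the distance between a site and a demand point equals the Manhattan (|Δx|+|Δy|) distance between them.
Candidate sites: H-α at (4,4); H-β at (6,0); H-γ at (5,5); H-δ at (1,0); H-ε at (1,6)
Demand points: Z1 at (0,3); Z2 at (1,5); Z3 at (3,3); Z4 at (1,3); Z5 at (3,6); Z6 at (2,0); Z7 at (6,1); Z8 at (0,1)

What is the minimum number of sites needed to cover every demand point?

Coverage sets (demand points within 4 of each site):
  H-α: {Z2, Z3, Z4, Z5}
  H-β: {Z6, Z7}
  H-γ: {Z2, Z3, Z5}
  H-δ: {Z1, Z4, Z6, Z8}
  H-ε: {Z1, Z2, Z4, Z5}
No 2 sites suffice: every size-2 union leaves at least one demand point uncovered.
But {H-α, H-β, H-δ} covers everything, so the minimum is 3.

3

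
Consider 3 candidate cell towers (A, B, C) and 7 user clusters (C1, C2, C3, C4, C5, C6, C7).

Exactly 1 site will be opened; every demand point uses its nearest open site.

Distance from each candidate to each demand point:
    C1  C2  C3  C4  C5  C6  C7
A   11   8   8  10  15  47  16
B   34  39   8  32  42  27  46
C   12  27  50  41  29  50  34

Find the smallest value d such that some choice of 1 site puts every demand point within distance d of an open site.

46

Open {B}.
  Farthest demand point is C7 at distance 46 (to B); all others are ≤ 46.
With {A} the worst case is 47.
With {C} the worst case is 50.
No size-1 selection achieves below 46.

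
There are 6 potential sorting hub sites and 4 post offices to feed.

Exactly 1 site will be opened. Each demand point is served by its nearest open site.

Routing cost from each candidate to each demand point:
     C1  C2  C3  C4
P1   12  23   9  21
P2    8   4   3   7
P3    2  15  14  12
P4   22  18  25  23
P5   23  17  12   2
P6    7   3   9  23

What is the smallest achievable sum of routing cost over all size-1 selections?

Open {P2}.
  C1→P2 8, C2→P2 4, C3→P2 3, C4→P2 7  ⇒ total 22.
Compare {P6}: total 42.
Compare {P3}: total 43.
No size-1 selection does better; minimum is 22.

22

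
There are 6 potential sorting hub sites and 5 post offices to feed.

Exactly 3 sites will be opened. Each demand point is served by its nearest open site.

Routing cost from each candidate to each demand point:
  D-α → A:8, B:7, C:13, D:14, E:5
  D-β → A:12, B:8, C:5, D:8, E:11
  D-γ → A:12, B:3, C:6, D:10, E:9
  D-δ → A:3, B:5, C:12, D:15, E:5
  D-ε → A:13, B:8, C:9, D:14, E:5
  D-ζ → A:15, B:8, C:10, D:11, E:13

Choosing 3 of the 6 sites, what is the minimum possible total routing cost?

Open {D-β, D-γ, D-δ}.
  A→D-δ 3, B→D-γ 3, C→D-β 5, D→D-β 8, E→D-δ 5  ⇒ total 24.
Compare {D-α, D-β, D-δ}: total 26.
Compare {D-β, D-δ, D-ε}: total 26.
No size-3 selection does better; minimum is 24.

24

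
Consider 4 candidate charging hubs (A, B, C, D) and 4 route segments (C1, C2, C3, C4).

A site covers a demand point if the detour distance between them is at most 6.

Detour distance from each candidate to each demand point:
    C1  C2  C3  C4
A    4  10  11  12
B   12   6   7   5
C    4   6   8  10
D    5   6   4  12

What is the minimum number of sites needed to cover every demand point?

2

Coverage sets (demand points within 6 of each site):
  A: {C1}
  B: {C2, C4}
  C: {C1, C2}
  D: {C1, C2, C3}
No single site covers all 4 demand points.
But {B, D} covers everything, so the minimum is 2.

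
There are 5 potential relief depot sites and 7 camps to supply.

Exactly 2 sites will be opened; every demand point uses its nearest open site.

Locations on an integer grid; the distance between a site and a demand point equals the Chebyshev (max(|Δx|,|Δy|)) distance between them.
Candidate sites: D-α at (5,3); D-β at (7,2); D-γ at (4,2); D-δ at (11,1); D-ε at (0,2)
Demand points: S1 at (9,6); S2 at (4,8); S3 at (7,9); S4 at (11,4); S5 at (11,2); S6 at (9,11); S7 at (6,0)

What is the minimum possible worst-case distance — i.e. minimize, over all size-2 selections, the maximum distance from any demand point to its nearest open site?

8

Open {D-α, D-β}.
  Farthest demand point is S6 at distance 8 (to D-α); all others are ≤ 8.
With {D-α, D-γ} the worst case is 8.
With {D-α, D-δ} the worst case is 8.
No size-2 selection achieves below 8.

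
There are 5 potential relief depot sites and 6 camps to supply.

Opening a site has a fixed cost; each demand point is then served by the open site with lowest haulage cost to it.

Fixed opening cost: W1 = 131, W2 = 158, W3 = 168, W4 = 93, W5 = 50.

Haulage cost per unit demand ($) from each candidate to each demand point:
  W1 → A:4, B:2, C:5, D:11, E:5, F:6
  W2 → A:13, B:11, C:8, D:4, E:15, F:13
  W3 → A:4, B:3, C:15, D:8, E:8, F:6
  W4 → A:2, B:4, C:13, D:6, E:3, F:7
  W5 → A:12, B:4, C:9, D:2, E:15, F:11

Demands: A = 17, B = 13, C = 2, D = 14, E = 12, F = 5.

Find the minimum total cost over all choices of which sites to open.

346

Open {W4, W5}: assign each demand point to its cheapest open site.
  A→W4 17×2=34, B→W4 13×4=52, C→W5 2×9=18, D→W5 14×2=28, E→W4 12×3=36, F→W4 5×7=35
  haulage cost 203, fixed 143 → total 346.
Compare {W4}: haulage cost 267 + fixed 93 = 360.
Compare {W1, W5}: haulage cost 222 + fixed 181 = 403.
Compare {W1, W4, W5}: haulage cost 164 + fixed 274 = 438.
All other subsets cost ≥ 360. Minimum total cost: 346.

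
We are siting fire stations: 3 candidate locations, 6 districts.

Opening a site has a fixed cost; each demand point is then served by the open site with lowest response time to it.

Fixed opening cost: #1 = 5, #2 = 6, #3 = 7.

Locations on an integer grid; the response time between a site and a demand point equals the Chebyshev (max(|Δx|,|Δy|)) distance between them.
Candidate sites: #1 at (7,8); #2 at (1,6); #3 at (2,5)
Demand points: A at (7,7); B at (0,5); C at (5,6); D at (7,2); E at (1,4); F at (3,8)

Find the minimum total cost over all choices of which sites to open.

25

Open {#1, #2}: assign each demand point to its cheapest open site.
  A→#1 1, B→#2 1, C→#1 2, D→#1 6, E→#2 2, F→#2 2
  response time 14, fixed 11 → total 25.
Compare {#3}: response time 19 + fixed 7 = 26.
Compare {#1, #3}: response time 14 + fixed 12 = 26.
Compare {#2}: response time 21 + fixed 6 = 27.
All other subsets cost ≥ 26. Minimum total cost: 25.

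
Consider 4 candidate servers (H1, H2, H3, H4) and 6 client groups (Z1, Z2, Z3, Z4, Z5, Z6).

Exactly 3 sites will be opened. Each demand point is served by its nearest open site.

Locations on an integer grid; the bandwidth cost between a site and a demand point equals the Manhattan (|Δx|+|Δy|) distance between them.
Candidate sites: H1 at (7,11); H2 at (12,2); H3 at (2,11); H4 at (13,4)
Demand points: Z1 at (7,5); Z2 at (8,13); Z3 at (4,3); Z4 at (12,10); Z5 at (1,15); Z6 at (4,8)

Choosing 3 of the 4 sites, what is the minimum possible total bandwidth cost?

Open {H1, H2, H3}.
  Z1→H1 6, Z2→H1 3, Z3→H2 9, Z4→H1 6, Z5→H3 5, Z6→H3 5  ⇒ total 34.
Compare {H1, H3, H4}: total 35.
Compare {H1, H2, H4}: total 40.
No size-3 selection does better; minimum is 34.

34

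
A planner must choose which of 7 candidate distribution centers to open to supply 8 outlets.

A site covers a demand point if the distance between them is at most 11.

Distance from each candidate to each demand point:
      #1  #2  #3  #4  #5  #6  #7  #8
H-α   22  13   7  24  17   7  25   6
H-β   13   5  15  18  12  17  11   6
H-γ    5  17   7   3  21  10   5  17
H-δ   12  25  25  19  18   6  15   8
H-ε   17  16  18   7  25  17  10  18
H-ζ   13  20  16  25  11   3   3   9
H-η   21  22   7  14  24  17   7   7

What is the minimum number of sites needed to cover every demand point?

3

Coverage sets (demand points within 11 of each site):
  H-α: {#3, #6, #8}
  H-β: {#2, #7, #8}
  H-γ: {#1, #3, #4, #6, #7}
  H-δ: {#6, #8}
  H-ε: {#4, #7}
  H-ζ: {#5, #6, #7, #8}
  H-η: {#3, #7, #8}
No 2 sites suffice: every size-2 union leaves at least one demand point uncovered.
But {H-β, H-γ, H-ζ} covers everything, so the minimum is 3.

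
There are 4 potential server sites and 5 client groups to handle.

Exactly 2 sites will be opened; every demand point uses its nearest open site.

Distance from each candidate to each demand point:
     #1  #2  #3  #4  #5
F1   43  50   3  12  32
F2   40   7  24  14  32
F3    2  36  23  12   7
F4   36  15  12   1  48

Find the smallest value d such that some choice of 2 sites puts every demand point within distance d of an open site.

Open {F3, F4}.
  Farthest demand point is #2 at distance 15 (to F4); all others are ≤ 15.
With {F2, F3} the worst case is 23.
With {F1, F3} the worst case is 36.
No size-2 selection achieves below 15.

15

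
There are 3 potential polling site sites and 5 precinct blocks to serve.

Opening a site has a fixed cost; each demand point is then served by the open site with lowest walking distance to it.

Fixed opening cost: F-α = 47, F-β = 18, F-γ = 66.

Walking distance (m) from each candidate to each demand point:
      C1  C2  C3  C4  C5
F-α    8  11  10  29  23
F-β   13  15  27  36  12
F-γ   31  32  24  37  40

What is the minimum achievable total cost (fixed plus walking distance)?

Open {F-β}: assign each demand point to its cheapest open site.
  C1→F-β 13, C2→F-β 15, C3→F-β 27, C4→F-β 36, C5→F-β 12
  walking distance 103, fixed 18 → total 121.
Compare {F-α}: walking distance 81 + fixed 47 = 128.
Compare {F-α, F-β}: walking distance 70 + fixed 65 = 135.
Compare {F-β, F-γ}: walking distance 100 + fixed 84 = 184.
All other subsets cost ≥ 128. Minimum total cost: 121.

121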